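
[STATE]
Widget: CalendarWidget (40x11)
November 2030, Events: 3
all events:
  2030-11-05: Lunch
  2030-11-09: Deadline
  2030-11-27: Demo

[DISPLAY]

             November 2030              
Mo Tu We Th Fr Sa Su                    
             1  2  3                    
 4  5*  6  7  8  9* 10                  
11 12 13 14 15 16 17                    
18 19 20 21 22 23 24                    
25 26 27* 28 29 30                      
                                        
                                        
                                        
                                        


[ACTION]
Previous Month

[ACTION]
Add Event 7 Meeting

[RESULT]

              October 2030              
Mo Tu We Th Fr Sa Su                    
    1  2  3  4  5  6                    
 7*  8  9 10 11 12 13                   
14 15 16 17 18 19 20                    
21 22 23 24 25 26 27                    
28 29 30 31                             
                                        
                                        
                                        
                                        


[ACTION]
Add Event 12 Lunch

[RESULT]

              October 2030              
Mo Tu We Th Fr Sa Su                    
    1  2  3  4  5  6                    
 7*  8  9 10 11 12* 13                  
14 15 16 17 18 19 20                    
21 22 23 24 25 26 27                    
28 29 30 31                             
                                        
                                        
                                        
                                        


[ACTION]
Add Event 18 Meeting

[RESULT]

              October 2030              
Mo Tu We Th Fr Sa Su                    
    1  2  3  4  5  6                    
 7*  8  9 10 11 12* 13                  
14 15 16 17 18* 19 20                   
21 22 23 24 25 26 27                    
28 29 30 31                             
                                        
                                        
                                        
                                        


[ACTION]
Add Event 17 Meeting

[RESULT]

              October 2030              
Mo Tu We Th Fr Sa Su                    
    1  2  3  4  5  6                    
 7*  8  9 10 11 12* 13                  
14 15 16 17* 18* 19 20                  
21 22 23 24 25 26 27                    
28 29 30 31                             
                                        
                                        
                                        
                                        


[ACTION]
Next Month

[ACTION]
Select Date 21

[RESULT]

             November 2030              
Mo Tu We Th Fr Sa Su                    
             1  2  3                    
 4  5*  6  7  8  9* 10                  
11 12 13 14 15 16 17                    
18 19 20 [21] 22 23 24                  
25 26 27* 28 29 30                      
                                        
                                        
                                        
                                        


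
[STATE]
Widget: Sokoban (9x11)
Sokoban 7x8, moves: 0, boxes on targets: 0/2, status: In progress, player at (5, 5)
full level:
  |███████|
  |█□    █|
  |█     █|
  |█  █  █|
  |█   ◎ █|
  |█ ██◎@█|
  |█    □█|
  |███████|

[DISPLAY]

███████  
█□    █  
█     █  
█  █  █  
█   ◎ █  
█ ██◎@█  
█    □█  
███████  
Moves: 0 
         
         


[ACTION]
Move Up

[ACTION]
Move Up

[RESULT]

███████  
█□    █  
█     █  
█  █ @█  
█   ◎ █  
█ ██◎ █  
█    □█  
███████  
Moves: 2 
         
         


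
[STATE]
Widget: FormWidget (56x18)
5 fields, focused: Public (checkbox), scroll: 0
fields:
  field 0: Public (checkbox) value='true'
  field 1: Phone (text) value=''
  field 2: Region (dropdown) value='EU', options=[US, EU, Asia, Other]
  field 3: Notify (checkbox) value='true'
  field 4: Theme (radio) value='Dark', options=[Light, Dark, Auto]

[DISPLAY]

> Public:     [x]                                       
  Phone:      [                                        ]
  Region:     [EU                                     ▼]
  Notify:     [x]                                       
  Theme:      ( ) Light  (●) Dark  ( ) Auto             
                                                        
                                                        
                                                        
                                                        
                                                        
                                                        
                                                        
                                                        
                                                        
                                                        
                                                        
                                                        
                                                        


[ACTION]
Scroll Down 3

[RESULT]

  Notify:     [x]                                       
  Theme:      ( ) Light  (●) Dark  ( ) Auto             
                                                        
                                                        
                                                        
                                                        
                                                        
                                                        
                                                        
                                                        
                                                        
                                                        
                                                        
                                                        
                                                        
                                                        
                                                        
                                                        


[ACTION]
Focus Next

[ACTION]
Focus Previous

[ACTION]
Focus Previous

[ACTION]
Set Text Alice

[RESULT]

  Notify:     [x]                                       
> Theme:      ( ) Light  (●) Dark  ( ) Auto             
                                                        
                                                        
                                                        
                                                        
                                                        
                                                        
                                                        
                                                        
                                                        
                                                        
                                                        
                                                        
                                                        
                                                        
                                                        
                                                        


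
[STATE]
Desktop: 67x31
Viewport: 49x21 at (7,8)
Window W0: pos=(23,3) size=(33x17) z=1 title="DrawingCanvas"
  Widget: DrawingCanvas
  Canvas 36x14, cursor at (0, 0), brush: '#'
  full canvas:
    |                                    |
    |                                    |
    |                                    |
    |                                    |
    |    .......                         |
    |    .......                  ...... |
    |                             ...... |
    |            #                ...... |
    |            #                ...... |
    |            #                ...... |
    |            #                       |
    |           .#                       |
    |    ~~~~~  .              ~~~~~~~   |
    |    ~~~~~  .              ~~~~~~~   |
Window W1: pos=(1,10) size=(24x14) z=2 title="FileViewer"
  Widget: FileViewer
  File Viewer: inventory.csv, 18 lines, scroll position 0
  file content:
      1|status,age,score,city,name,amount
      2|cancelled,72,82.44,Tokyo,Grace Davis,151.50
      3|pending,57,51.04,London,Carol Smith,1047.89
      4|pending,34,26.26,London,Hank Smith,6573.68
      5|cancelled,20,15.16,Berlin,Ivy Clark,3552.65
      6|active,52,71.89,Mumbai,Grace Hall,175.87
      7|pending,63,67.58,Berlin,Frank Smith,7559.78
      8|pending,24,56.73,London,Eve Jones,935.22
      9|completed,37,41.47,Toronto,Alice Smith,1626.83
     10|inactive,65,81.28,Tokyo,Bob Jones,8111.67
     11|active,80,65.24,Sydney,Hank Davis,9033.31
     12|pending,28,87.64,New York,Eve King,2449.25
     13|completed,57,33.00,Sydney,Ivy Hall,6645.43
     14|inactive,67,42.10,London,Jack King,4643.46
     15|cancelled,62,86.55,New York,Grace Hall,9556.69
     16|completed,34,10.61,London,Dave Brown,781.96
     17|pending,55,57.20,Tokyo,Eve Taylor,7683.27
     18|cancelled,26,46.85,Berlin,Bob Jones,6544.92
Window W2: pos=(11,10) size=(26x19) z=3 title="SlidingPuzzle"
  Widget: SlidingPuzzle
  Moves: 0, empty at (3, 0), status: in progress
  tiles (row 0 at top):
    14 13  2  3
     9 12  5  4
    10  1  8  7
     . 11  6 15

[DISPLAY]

                ┃                               ┃
                ┃                               ┃
━━━━┏━━━━━━━━━━━━━━━━━━━━━━━━┓                  ┃
View┃ SlidingPuzzle          ┃                ..┃
────┠────────────────────────┨                ..┃
s,ag┃┌────┬────┬────┬────┐   ┃                ..┃
lled┃│ 14 │ 13 │  2 │  3 │   ┃                ..┃
ng,5┃├────┼────┼────┼────┤   ┃                ..┃
ng,3┃│  9 │ 12 │  5 │  4 │   ┃                  ┃
lled┃├────┼────┼────┼────┤   ┃                  ┃
e,52┃│ 10 │  1 │  8 │  7 │   ┃             ~~~~~┃
ng,6┃├────┼────┼────┼────┤   ┃━━━━━━━━━━━━━━━━━━┛
ng,2┃│    │ 11 │  6 │ 15 │   ┃                   
eted┃└────┴────┴────┴────┘   ┃                   
ive,┃Moves: 0                ┃                   
━━━━┃                        ┃                   
    ┃                        ┃                   
    ┃                        ┃                   
    ┃                        ┃                   
    ┃                        ┃                   
    ┗━━━━━━━━━━━━━━━━━━━━━━━━┛                   


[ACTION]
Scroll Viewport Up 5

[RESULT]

                ┏━━━━━━━━━━━━━━━━━━━━━━━━━━━━━━━┓
                ┃ DrawingCanvas                 ┃
                ┠───────────────────────────────┨
                ┃+                              ┃
                ┃                               ┃
                ┃                               ┃
                ┃                               ┃
━━━━┏━━━━━━━━━━━━━━━━━━━━━━━━┓                  ┃
View┃ SlidingPuzzle          ┃                ..┃
────┠────────────────────────┨                ..┃
s,ag┃┌────┬────┬────┬────┐   ┃                ..┃
lled┃│ 14 │ 13 │  2 │  3 │   ┃                ..┃
ng,5┃├────┼────┼────┼────┤   ┃                ..┃
ng,3┃│  9 │ 12 │  5 │  4 │   ┃                  ┃
lled┃├────┼────┼────┼────┤   ┃                  ┃
e,52┃│ 10 │  1 │  8 │  7 │   ┃             ~~~~~┃
ng,6┃├────┼────┼────┼────┤   ┃━━━━━━━━━━━━━━━━━━┛
ng,2┃│    │ 11 │  6 │ 15 │   ┃                   
eted┃└────┴────┴────┴────┘   ┃                   
ive,┃Moves: 0                ┃                   
━━━━┃                        ┃                   


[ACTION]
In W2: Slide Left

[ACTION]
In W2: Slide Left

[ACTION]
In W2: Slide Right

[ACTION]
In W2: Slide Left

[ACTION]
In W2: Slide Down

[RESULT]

                ┏━━━━━━━━━━━━━━━━━━━━━━━━━━━━━━━┓
                ┃ DrawingCanvas                 ┃
                ┠───────────────────────────────┨
                ┃+                              ┃
                ┃                               ┃
                ┃                               ┃
                ┃                               ┃
━━━━┏━━━━━━━━━━━━━━━━━━━━━━━━┓                  ┃
View┃ SlidingPuzzle          ┃                ..┃
────┠────────────────────────┨                ..┃
s,ag┃┌────┬────┬────┬────┐   ┃                ..┃
lled┃│ 14 │ 13 │  2 │  3 │   ┃                ..┃
ng,5┃├────┼────┼────┼────┤   ┃                ..┃
ng,3┃│  9 │ 12 │  5 │  4 │   ┃                  ┃
lled┃├────┼────┼────┼────┤   ┃                  ┃
e,52┃│ 10 │  1 │    │  7 │   ┃             ~~~~~┃
ng,6┃├────┼────┼────┼────┤   ┃━━━━━━━━━━━━━━━━━━┛
ng,2┃│ 11 │  6 │  8 │ 15 │   ┃                   
eted┃└────┴────┴────┴────┘   ┃                   
ive,┃Moves: 5                ┃                   
━━━━┃                        ┃                   


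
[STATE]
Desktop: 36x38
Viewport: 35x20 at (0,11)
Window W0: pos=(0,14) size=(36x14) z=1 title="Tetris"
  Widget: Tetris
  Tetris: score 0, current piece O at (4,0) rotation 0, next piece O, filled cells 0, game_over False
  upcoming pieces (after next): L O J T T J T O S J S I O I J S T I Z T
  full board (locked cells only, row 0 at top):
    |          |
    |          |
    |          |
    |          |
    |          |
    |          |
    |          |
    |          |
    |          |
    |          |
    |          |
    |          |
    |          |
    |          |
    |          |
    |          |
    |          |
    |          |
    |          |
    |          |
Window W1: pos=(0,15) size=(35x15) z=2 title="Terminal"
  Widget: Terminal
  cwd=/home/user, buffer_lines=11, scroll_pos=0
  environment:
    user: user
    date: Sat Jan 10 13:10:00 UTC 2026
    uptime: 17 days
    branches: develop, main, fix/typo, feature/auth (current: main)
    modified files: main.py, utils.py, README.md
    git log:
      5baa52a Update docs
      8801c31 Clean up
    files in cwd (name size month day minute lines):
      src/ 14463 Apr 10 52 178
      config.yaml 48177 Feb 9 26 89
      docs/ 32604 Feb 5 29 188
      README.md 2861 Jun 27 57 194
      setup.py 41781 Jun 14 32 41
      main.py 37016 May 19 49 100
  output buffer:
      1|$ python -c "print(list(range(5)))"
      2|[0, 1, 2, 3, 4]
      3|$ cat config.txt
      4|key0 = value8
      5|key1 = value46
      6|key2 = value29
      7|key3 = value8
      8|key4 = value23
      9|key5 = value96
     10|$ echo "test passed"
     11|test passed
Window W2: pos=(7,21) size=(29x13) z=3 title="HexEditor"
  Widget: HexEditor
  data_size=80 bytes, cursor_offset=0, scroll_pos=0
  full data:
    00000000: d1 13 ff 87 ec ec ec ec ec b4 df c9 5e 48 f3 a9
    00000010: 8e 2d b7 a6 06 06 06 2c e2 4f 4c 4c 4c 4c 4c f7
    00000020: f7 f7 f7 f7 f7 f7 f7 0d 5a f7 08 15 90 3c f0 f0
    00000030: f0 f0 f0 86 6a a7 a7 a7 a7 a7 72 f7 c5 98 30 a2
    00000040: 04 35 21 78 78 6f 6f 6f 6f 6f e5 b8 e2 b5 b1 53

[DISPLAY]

                                   
                                   
                                   
┏━━━━━━━━━━━━━━━━━━━━━━━━━━━━━━━━━━
┏━━━━━━━━━━━━━━━━━━━━━━━━━━━━━━━━━┓
┃ Terminal                        ┃
┠─────────────────────────────────┨
┃$ python -c "print(list(range(5))┃
┃[0, 1, 2, 3, 4]                  ┃
┃$ cat config.txt                 ┃
┃key0 =┏━━━━━━━━━━━━━━━━━━━━━━━━━━━
┃key1 =┃ HexEditor                 
┃key2 =┠───────────────────────────
┃key3 =┃00000000  D1 13 ff 87 ec ec
┃key4 =┃00000010  8e 2d b7 a6 06 06
┃key5 =┃00000020  f7 f7 f7 f7 f7 f7
┃$ echo┃00000030  f0 f0 f0 86 6a a7
┃test p┃00000040  04 35 21 78 78 6f
┗━━━━━━┃                           
       ┃                           


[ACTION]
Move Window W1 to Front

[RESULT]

                                   
                                   
                                   
┏━━━━━━━━━━━━━━━━━━━━━━━━━━━━━━━━━━
┏━━━━━━━━━━━━━━━━━━━━━━━━━━━━━━━━━┓
┃ Terminal                        ┃
┠─────────────────────────────────┨
┃$ python -c "print(list(range(5))┃
┃[0, 1, 2, 3, 4]                  ┃
┃$ cat config.txt                 ┃
┃key0 = value8                    ┃
┃key1 = value46                   ┃
┃key2 = value29                   ┃
┃key3 = value8                    ┃
┃key4 = value23                   ┃
┃key5 = value96                   ┃
┃$ echo "test passed"             ┃
┃test passed                      ┃
┗━━━━━━━━━━━━━━━━━━━━━━━━━━━━━━━━━┛
       ┃                           


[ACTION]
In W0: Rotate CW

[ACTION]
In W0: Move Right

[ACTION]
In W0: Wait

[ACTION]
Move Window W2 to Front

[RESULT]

                                   
                                   
                                   
┏━━━━━━━━━━━━━━━━━━━━━━━━━━━━━━━━━━
┏━━━━━━━━━━━━━━━━━━━━━━━━━━━━━━━━━┓
┃ Terminal                        ┃
┠─────────────────────────────────┨
┃$ python -c "print(list(range(5))┃
┃[0, 1, 2, 3, 4]                  ┃
┃$ cat config.txt                 ┃
┃key0 =┏━━━━━━━━━━━━━━━━━━━━━━━━━━━
┃key1 =┃ HexEditor                 
┃key2 =┠───────────────────────────
┃key3 =┃00000000  D1 13 ff 87 ec ec
┃key4 =┃00000010  8e 2d b7 a6 06 06
┃key5 =┃00000020  f7 f7 f7 f7 f7 f7
┃$ echo┃00000030  f0 f0 f0 86 6a a7
┃test p┃00000040  04 35 21 78 78 6f
┗━━━━━━┃                           
       ┃                           


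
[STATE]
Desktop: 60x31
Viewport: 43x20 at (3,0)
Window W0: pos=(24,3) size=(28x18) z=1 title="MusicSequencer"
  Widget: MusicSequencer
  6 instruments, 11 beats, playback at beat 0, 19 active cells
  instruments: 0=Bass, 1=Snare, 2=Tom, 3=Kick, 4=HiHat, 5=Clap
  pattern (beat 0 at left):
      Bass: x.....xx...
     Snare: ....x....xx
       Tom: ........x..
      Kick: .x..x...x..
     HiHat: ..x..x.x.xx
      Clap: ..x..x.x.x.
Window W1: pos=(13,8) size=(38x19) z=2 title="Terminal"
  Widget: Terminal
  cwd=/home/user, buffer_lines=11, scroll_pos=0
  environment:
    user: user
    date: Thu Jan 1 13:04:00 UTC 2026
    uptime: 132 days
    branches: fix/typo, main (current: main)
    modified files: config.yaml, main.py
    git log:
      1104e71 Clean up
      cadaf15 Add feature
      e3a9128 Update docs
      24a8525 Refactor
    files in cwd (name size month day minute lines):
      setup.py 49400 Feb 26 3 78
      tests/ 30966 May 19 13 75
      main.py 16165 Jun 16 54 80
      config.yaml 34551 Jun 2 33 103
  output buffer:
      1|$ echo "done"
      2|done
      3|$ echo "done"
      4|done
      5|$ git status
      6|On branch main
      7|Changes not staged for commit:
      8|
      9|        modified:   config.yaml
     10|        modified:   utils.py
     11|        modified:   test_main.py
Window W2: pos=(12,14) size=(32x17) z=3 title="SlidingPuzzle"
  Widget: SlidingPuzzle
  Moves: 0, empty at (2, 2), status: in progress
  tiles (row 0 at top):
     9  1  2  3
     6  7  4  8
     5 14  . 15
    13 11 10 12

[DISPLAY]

                                           
                                           
                                           
                     ┏━━━━━━━━━━━━━━━━━━━━━
                     ┃ MusicSequencer      
                     ┠─────────────────────
                     ┃      ▼1234567890    
                     ┃  Bass█·····██···    
          ┏━━━━━━━━━━━━━━━━━━━━━━━━━━━━━━━━
          ┃ Terminal                       
          ┠────────────────────────────────
          ┃$ echo "done"                   
          ┃done                            
          ┃$ echo "done"                   
         ┏━━━━━━━━━━━━━━━━━━━━━━━━━━━━━━┓  
         ┃ SlidingPuzzle                ┃  
         ┠──────────────────────────────┨  
         ┃┌────┬────┬────┬────┐         ┃  
         ┃│  9 │  1 │  2 │  3 │         ┃  
         ┃├────┼────┼────┼────┤         ┃l 


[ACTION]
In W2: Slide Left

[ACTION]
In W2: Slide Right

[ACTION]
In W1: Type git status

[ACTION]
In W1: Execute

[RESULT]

                                           
                                           
                                           
                     ┏━━━━━━━━━━━━━━━━━━━━━
                     ┃ MusicSequencer      
                     ┠─────────────────────
                     ┃      ▼1234567890    
                     ┃  Bass█·····██···    
          ┏━━━━━━━━━━━━━━━━━━━━━━━━━━━━━━━━
          ┃ Terminal                       
          ┠────────────────────────────────
          ┃done                            
          ┃$ git status                    
          ┃On branch main                  
         ┏━━━━━━━━━━━━━━━━━━━━━━━━━━━━━━┓  
         ┃ SlidingPuzzle                ┃  
         ┠──────────────────────────────┨l 
         ┃┌────┬────┬────┬────┐         ┃  
         ┃│  9 │  1 │  2 │  3 │         ┃py
         ┃├────┼────┼────┼────┤         ┃  


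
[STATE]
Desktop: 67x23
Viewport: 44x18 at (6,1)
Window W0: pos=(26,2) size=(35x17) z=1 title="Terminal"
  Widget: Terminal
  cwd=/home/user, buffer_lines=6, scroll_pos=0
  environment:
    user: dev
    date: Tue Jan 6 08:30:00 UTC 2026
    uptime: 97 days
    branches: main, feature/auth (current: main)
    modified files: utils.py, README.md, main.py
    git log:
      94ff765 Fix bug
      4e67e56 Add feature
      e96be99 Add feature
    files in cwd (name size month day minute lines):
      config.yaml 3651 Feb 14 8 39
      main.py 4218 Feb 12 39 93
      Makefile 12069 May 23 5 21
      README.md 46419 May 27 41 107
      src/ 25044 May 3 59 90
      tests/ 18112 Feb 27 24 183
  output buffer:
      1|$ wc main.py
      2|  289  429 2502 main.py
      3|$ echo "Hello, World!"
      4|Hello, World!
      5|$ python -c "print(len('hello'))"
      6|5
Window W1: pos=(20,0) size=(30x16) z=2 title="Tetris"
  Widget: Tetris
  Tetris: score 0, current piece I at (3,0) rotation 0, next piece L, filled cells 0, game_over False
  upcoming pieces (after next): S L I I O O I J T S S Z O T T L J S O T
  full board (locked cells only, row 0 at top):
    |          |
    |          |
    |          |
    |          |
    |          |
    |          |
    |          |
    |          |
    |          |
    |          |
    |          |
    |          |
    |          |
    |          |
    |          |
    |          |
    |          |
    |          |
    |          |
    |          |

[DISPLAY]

              ┃ Tetris                     ┃
              ┠────────────────────────────┨
              ┃          │Next:            ┃
              ┃          │  ▒              ┃
              ┃          │▒▒▒              ┃
              ┃          │                 ┃
              ┃          │                 ┃
              ┃          │                 ┃
              ┃          │Score:           ┃
              ┃          │0                ┃
              ┃          │                 ┃
              ┃          │                 ┃
              ┃          │                 ┃
              ┃          │                 ┃
              ┗━━━━━━━━━━━━━━━━━━━━━━━━━━━━┛
                    ┃                       
                    ┃                       
                    ┗━━━━━━━━━━━━━━━━━━━━━━━


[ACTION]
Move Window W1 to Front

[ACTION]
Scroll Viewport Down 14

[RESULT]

              ┃          │▒▒▒              ┃
              ┃          │                 ┃
              ┃          │                 ┃
              ┃          │                 ┃
              ┃          │Score:           ┃
              ┃          │0                ┃
              ┃          │                 ┃
              ┃          │                 ┃
              ┃          │                 ┃
              ┃          │                 ┃
              ┗━━━━━━━━━━━━━━━━━━━━━━━━━━━━┛
                    ┃                       
                    ┃                       
                    ┗━━━━━━━━━━━━━━━━━━━━━━━
                                            
                                            
                                            
                                            


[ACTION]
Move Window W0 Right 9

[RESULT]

              ┃          │▒▒▒              ┃
              ┃          │                 ┃
              ┃          │                 ┃
              ┃          │                 ┃
              ┃          │Score:           ┃
              ┃          │0                ┃
              ┃          │                 ┃
              ┃          │                 ┃
              ┃          │                 ┃
              ┃          │                 ┃
              ┗━━━━━━━━━━━━━━━━━━━━━━━━━━━━┛
                          ┃                 
                          ┃                 
                          ┗━━━━━━━━━━━━━━━━━
                                            
                                            
                                            
                                            


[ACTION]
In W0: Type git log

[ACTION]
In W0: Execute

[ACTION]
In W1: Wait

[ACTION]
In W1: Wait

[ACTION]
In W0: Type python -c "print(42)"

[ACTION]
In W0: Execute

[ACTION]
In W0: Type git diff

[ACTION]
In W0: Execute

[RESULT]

              ┃          │▒▒▒              ┃
              ┃          │                 ┃
              ┃          │                 ┃
              ┃          │                 ┃
              ┃          │Score:           ┃
              ┃          │0                ┃
              ┃          │                 ┃
              ┃          │                 ┃
              ┃          │                 ┃
              ┃          │                 ┃
              ┗━━━━━━━━━━━━━━━━━━━━━━━━━━━━┛
                          ┃ import sys      
                          ┃$ █              
                          ┗━━━━━━━━━━━━━━━━━
                                            
                                            
                                            
                                            


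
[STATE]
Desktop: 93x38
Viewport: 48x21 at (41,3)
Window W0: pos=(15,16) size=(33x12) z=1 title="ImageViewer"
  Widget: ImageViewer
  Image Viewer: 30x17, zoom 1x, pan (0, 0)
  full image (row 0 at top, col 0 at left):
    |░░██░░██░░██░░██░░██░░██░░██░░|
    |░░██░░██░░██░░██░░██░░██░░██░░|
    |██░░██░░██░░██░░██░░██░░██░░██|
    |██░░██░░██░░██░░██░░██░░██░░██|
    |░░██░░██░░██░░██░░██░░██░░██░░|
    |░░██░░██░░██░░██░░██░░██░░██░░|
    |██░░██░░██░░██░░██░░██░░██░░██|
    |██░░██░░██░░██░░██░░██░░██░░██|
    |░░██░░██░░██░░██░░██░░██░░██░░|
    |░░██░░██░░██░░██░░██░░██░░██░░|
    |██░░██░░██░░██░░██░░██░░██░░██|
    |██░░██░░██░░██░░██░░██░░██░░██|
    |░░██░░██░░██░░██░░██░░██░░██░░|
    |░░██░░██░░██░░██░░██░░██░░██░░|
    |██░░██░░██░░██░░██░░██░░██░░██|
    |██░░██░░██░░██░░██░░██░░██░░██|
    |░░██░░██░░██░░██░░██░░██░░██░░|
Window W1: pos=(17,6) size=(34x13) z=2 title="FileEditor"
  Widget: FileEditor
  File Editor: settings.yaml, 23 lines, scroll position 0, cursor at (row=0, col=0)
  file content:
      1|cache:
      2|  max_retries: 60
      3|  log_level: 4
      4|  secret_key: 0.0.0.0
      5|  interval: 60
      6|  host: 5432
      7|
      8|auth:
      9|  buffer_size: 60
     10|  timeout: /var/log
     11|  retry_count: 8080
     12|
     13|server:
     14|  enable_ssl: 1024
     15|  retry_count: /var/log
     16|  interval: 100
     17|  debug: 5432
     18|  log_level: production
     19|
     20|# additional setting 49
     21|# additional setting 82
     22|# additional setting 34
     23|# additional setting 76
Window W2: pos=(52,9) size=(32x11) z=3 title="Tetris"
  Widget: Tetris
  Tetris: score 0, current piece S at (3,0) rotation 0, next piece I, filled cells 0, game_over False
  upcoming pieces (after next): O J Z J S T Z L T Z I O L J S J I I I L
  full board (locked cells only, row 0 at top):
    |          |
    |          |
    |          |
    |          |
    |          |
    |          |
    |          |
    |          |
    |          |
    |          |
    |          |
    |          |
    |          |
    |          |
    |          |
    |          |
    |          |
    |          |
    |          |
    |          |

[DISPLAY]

                                                
                                                
                                                
━━━━━━━━━┓                                      
         ┃                                      
─────────┨                                      
        ▲┃ ┏━━━━━━━━━━━━━━━━━━━━━━━━━━━━━━┓     
        █┃ ┃ Tetris                       ┃     
        ░┃ ┠──────────────────────────────┨     
        ░┃ ┃          │Next:              ┃     
        ░┃ ┃          │████               ┃     
        ░┃ ┃          │                   ┃     
        ░┃ ┃          │                   ┃     
        ░┃ ┃          │                   ┃     
        ▼┃ ┃          │                   ┃     
━━━━━━━━━┛ ┃          │Score:             ┃     
░██░░ ┃    ┗━━━━━━━━━━━━━━━━━━━━━━━━━━━━━━┛     
░██░░ ┃                                         
█░░██ ┃                                         
█░░██ ┃                                         
░██░░ ┃                                         


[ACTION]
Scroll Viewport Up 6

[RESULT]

                                                
                                                
                                                
                                                
                                                
                                                
━━━━━━━━━┓                                      
         ┃                                      
─────────┨                                      
        ▲┃ ┏━━━━━━━━━━━━━━━━━━━━━━━━━━━━━━┓     
        █┃ ┃ Tetris                       ┃     
        ░┃ ┠──────────────────────────────┨     
        ░┃ ┃          │Next:              ┃     
        ░┃ ┃          │████               ┃     
        ░┃ ┃          │                   ┃     
        ░┃ ┃          │                   ┃     
        ░┃ ┃          │                   ┃     
        ▼┃ ┃          │                   ┃     
━━━━━━━━━┛ ┃          │Score:             ┃     
░██░░ ┃    ┗━━━━━━━━━━━━━━━━━━━━━━━━━━━━━━┛     
░██░░ ┃                                         


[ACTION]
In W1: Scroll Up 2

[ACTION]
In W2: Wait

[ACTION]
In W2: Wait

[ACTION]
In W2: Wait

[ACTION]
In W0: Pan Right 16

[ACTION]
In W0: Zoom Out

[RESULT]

                                                
                                                
                                                
                                                
                                                
                                                
━━━━━━━━━┓                                      
         ┃                                      
─────────┨                                      
        ▲┃ ┏━━━━━━━━━━━━━━━━━━━━━━━━━━━━━━┓     
        █┃ ┃ Tetris                       ┃     
        ░┃ ┠──────────────────────────────┨     
        ░┃ ┃          │Next:              ┃     
        ░┃ ┃          │████               ┃     
        ░┃ ┃          │                   ┃     
        ░┃ ┃          │                   ┃     
        ░┃ ┃          │                   ┃     
        ▼┃ ┃          │                   ┃     
━━━━━━━━━┛ ┃          │Score:             ┃     
      ┃    ┗━━━━━━━━━━━━━━━━━━━━━━━━━━━━━━┛     
      ┃                                         


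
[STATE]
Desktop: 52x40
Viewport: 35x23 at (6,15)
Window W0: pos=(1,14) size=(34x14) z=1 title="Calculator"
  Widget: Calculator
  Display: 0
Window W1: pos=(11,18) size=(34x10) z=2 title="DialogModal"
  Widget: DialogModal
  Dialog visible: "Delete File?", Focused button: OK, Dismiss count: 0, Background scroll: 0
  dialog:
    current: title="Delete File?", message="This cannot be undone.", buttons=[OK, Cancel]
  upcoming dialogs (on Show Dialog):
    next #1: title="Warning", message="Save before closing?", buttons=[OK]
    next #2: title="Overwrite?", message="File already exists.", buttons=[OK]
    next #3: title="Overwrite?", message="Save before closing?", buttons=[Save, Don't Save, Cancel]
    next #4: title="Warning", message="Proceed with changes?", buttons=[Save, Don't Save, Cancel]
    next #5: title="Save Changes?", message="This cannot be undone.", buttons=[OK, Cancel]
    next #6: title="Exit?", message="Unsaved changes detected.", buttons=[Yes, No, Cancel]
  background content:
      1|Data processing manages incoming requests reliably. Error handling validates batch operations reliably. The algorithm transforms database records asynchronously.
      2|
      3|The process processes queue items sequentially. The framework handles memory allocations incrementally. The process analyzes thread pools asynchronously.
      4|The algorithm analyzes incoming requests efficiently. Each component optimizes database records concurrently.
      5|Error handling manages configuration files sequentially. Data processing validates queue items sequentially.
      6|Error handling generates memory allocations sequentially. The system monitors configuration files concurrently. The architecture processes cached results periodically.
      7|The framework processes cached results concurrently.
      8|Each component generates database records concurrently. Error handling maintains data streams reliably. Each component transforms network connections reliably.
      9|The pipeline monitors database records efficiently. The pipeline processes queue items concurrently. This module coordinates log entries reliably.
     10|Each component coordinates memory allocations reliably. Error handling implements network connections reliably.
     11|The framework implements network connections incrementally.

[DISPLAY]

culator                     ┃      
────────────────────────────┨      
                           0┃      
┬───┬┏━━━━━━━━━━━━━━━━━━━━━━━━━━━━━
│ 8 │┃ DialogModal                 
┼───┼┠─────────────────────────────
│ 5 │┃Dat┌────────────────────────┐
┼───┼┃   │      Delete File?      │
│ 2 │┃The│ This cannot be undone. │
┼───┼┃The│     [OK]  Cancel       │
│ . │┃Err└────────────────────────┘
┴───┴┃Error handling generates memo
━━━━━┗━━━━━━━━━━━━━━━━━━━━━━━━━━━━━
                                   
                                   
                                   
                                   
                                   
                                   
                                   
                                   
                                   
                                   


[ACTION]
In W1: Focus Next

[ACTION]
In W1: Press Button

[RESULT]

culator                     ┃      
────────────────────────────┨      
                           0┃      
┬───┬┏━━━━━━━━━━━━━━━━━━━━━━━━━━━━━
│ 8 │┃ DialogModal                 
┼───┼┠─────────────────────────────
│ 5 │┃Data processing manages incom
┼───┼┃                             
│ 2 │┃The process processes queue i
┼───┼┃The algorithm analyzes incomi
│ . │┃Error handling manages config
┴───┴┃Error handling generates memo
━━━━━┗━━━━━━━━━━━━━━━━━━━━━━━━━━━━━
                                   
                                   
                                   
                                   
                                   
                                   
                                   
                                   
                                   
                                   


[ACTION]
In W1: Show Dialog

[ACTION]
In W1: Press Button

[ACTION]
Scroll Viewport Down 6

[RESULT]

                           0┃      
┬───┬┏━━━━━━━━━━━━━━━━━━━━━━━━━━━━━
│ 8 │┃ DialogModal                 
┼───┼┠─────────────────────────────
│ 5 │┃Data processing manages incom
┼───┼┃                             
│ 2 │┃The process processes queue i
┼───┼┃The algorithm analyzes incomi
│ . │┃Error handling manages config
┴───┴┃Error handling generates memo
━━━━━┗━━━━━━━━━━━━━━━━━━━━━━━━━━━━━
                                   
                                   
                                   
                                   
                                   
                                   
                                   
                                   
                                   
                                   
                                   
                                   
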